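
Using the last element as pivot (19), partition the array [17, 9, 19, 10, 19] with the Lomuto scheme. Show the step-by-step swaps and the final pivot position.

Lomuto partition with pivot = 19:

Initial array: [17, 9, 19, 10, 19]

arr[0]=17 <= 19: swap with position 0, array becomes [17, 9, 19, 10, 19]
arr[1]=9 <= 19: swap with position 1, array becomes [17, 9, 19, 10, 19]
arr[2]=19 <= 19: swap with position 2, array becomes [17, 9, 19, 10, 19]
arr[3]=10 <= 19: swap with position 3, array becomes [17, 9, 19, 10, 19]

Place pivot at position 4: [17, 9, 19, 10, 19]
Pivot position: 4

After partitioning with pivot 19, the array becomes [17, 9, 19, 10, 19]. The pivot is placed at index 4. All elements to the left of the pivot are <= 19, and all elements to the right are > 19.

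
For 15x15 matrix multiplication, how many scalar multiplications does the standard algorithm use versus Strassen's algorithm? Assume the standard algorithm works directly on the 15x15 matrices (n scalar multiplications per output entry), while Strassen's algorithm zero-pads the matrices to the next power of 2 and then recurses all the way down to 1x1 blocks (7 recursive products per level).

Matrix multiplication for 15x15 matrices:

Strassen's algorithm requires power-of-2 dimensions. Pad 15x15 to 16x16 (next power of 2).

Standard algorithm: 15^3 = 3375 multiplications
Strassen's algorithm: 7^(log2(16)) = 7^4 = 2401 multiplications
Savings: 3375 - 2401 = 974 multiplications

Standard: 3375 multiplications (15^3). Strassen: 2401 multiplications (7^4, after padding to 16x16). Strassen reduces 8 recursive multiplications to 7 at each level.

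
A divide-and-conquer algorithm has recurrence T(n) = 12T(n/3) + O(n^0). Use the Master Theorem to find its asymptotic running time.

Master Theorem for T(n) = 12T(n/3) + O(n^0):

a = 12, b = 3, c = 0
log_b(a) = log_3(12) = 2.2619

Case 1: c = 0 < log_3(12) = 2.2619
T(n) = O(n^(log_3 12))

For T(n) = 12T(n/3) + O(n^0): log_3(12) = 2.2619. This is Case 1 of the Master Theorem (c < log_b(a), work dominated by leaves), giving O(n^(log_3 12)).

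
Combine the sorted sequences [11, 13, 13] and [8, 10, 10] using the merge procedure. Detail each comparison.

Merging process:

Compare 11 vs 8: take 8 from right. Merged: [8]
Compare 11 vs 10: take 10 from right. Merged: [8, 10]
Compare 11 vs 10: take 10 from right. Merged: [8, 10, 10]
Append remaining from left: [11, 13, 13]. Merged: [8, 10, 10, 11, 13, 13]

Final merged array: [8, 10, 10, 11, 13, 13]
Total comparisons: 3

The merged array is [8, 10, 10, 11, 13, 13], requiring 3 comparisons. The merge step runs in O(n) time where n is the total number of elements.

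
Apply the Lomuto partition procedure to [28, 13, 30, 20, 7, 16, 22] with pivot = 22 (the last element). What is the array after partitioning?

Lomuto partition with pivot = 22:

Initial array: [28, 13, 30, 20, 7, 16, 22]

arr[0]=28 > 22: no swap
arr[1]=13 <= 22: swap with position 0, array becomes [13, 28, 30, 20, 7, 16, 22]
arr[2]=30 > 22: no swap
arr[3]=20 <= 22: swap with position 1, array becomes [13, 20, 30, 28, 7, 16, 22]
arr[4]=7 <= 22: swap with position 2, array becomes [13, 20, 7, 28, 30, 16, 22]
arr[5]=16 <= 22: swap with position 3, array becomes [13, 20, 7, 16, 30, 28, 22]

Place pivot at position 4: [13, 20, 7, 16, 22, 28, 30]
Pivot position: 4

After partitioning with pivot 22, the array becomes [13, 20, 7, 16, 22, 28, 30]. The pivot is placed at index 4. All elements to the left of the pivot are <= 22, and all elements to the right are > 22.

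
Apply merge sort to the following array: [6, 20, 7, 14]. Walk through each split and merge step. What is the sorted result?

Merge sort trace:

Split: [6, 20, 7, 14] -> [6, 20] and [7, 14]
  Split: [6, 20] -> [6] and [20]
  Merge: [6] + [20] -> [6, 20]
  Split: [7, 14] -> [7] and [14]
  Merge: [7] + [14] -> [7, 14]
Merge: [6, 20] + [7, 14] -> [6, 7, 14, 20]

Final sorted array: [6, 7, 14, 20]

The merge sort proceeds by recursively splitting the array and merging sorted halves.
After all merges, the sorted array is [6, 7, 14, 20].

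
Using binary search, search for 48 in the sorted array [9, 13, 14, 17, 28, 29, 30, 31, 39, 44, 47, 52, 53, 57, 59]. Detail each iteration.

Binary search for 48 in [9, 13, 14, 17, 28, 29, 30, 31, 39, 44, 47, 52, 53, 57, 59]:

lo=0, hi=14, mid=7, arr[mid]=31 -> 31 < 48, search right half
lo=8, hi=14, mid=11, arr[mid]=52 -> 52 > 48, search left half
lo=8, hi=10, mid=9, arr[mid]=44 -> 44 < 48, search right half
lo=10, hi=10, mid=10, arr[mid]=47 -> 47 < 48, search right half
lo=11 > hi=10, target 48 not found

Binary search determines that 48 is not in the array after 4 comparisons. The search space was exhausted without finding the target.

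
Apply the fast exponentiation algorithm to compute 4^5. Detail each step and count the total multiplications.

Computing 4^5 by squaring (build up from 4^1; each line after the first costs one multiplication):

4^1 = 4
4^2 = (4^1)^2 = 4^2 = 16
4^4 = (4^2)^2 = 16^2 = 256
4^5 = 4 * 4^4 = 4 * 256 = 1024

Result: 1024
Multiplications needed: 3 (3 lines after 4^1)

4^5 = 1024. Using exponentiation by squaring, this requires 3 multiplications. The key idea: if the exponent is even, square the half-power; if odd, multiply by the base once.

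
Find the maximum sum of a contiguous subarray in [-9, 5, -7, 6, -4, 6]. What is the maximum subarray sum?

Using Kadane's algorithm on [-9, 5, -7, 6, -4, 6]:

Scanning through the array:
Position 1 (value 5): max_ending_here = 5, max_so_far = 5
Position 2 (value -7): max_ending_here = -2, max_so_far = 5
Position 3 (value 6): max_ending_here = 6, max_so_far = 6
Position 4 (value -4): max_ending_here = 2, max_so_far = 6
Position 5 (value 6): max_ending_here = 8, max_so_far = 8

Maximum subarray: [6, -4, 6]
Maximum sum: 8

The maximum subarray is [6, -4, 6] with sum 8. This subarray runs from index 3 to index 5.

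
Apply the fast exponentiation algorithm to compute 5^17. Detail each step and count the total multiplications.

Computing 5^17 by squaring (build up from 5^1; each line after the first costs one multiplication):

5^1 = 5
5^2 = (5^1)^2 = 5^2 = 25
5^4 = (5^2)^2 = 25^2 = 625
5^8 = (5^4)^2 = 625^2 = 390625
5^16 = (5^8)^2 = 390625^2 = 152587890625
5^17 = 5 * 5^16 = 5 * 152587890625 = 762939453125

Result: 762939453125
Multiplications needed: 5 (5 lines after 5^1)

5^17 = 762939453125. Using exponentiation by squaring, this requires 5 multiplications. The key idea: if the exponent is even, square the half-power; if odd, multiply by the base once.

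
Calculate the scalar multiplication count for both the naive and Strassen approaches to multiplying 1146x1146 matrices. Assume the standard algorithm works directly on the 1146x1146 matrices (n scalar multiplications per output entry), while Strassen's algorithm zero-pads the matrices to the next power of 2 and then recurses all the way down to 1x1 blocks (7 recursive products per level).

Matrix multiplication for 1146x1146 matrices:

Strassen's algorithm requires power-of-2 dimensions. Pad 1146x1146 to 2048x2048 (next power of 2).

Standard algorithm: 1146^3 = 1505060136 multiplications
Strassen's algorithm: 7^(log2(2048)) = 7^11 = 1977326743 multiplications
Difference: 1505060136 - 1977326743 = -472266607 (Strassen uses MORE here due to padding overhead — for small or just-over-power-of-2 n, padding can outweigh the per-level savings)

Standard: 1505060136 multiplications (1146^3). Strassen: 1977326743 multiplications (7^11, after padding to 2048x2048). Strassen reduces 8 recursive multiplications to 7 at each level.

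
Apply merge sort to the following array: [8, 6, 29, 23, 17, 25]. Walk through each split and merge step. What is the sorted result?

Merge sort trace:

Split: [8, 6, 29, 23, 17, 25] -> [8, 6, 29] and [23, 17, 25]
  Split: [8, 6, 29] -> [8] and [6, 29]
    Split: [6, 29] -> [6] and [29]
    Merge: [6] + [29] -> [6, 29]
  Merge: [8] + [6, 29] -> [6, 8, 29]
  Split: [23, 17, 25] -> [23] and [17, 25]
    Split: [17, 25] -> [17] and [25]
    Merge: [17] + [25] -> [17, 25]
  Merge: [23] + [17, 25] -> [17, 23, 25]
Merge: [6, 8, 29] + [17, 23, 25] -> [6, 8, 17, 23, 25, 29]

Final sorted array: [6, 8, 17, 23, 25, 29]

The merge sort proceeds by recursively splitting the array and merging sorted halves.
After all merges, the sorted array is [6, 8, 17, 23, 25, 29].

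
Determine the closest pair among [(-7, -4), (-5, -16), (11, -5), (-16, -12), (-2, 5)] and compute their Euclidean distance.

Computing all pairwise distances among 5 points:

d((-7, -4), (-5, -16)) = 12.1655
d((-7, -4), (11, -5)) = 18.0278
d((-7, -4), (-16, -12)) = 12.0416
d((-7, -4), (-2, 5)) = 10.2956 <-- minimum
d((-5, -16), (11, -5)) = 19.4165
d((-5, -16), (-16, -12)) = 11.7047
d((-5, -16), (-2, 5)) = 21.2132
d((11, -5), (-16, -12)) = 27.8927
d((11, -5), (-2, 5)) = 16.4012
d((-16, -12), (-2, 5)) = 22.0227

Closest pair: (-7, -4) and (-2, 5) with distance 10.2956

The closest pair is (-7, -4) and (-2, 5) with Euclidean distance 10.2956. For 5 points, brute-force pairwise comparison is shown above. For large n, the divide-and-conquer algorithm (sort by x, recurse on halves, check the dividing strip) achieves O(n log n).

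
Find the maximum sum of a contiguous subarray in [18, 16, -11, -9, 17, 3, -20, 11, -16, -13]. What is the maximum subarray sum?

Using Kadane's algorithm on [18, 16, -11, -9, 17, 3, -20, 11, -16, -13]:

Scanning through the array:
Position 1 (value 16): max_ending_here = 34, max_so_far = 34
Position 2 (value -11): max_ending_here = 23, max_so_far = 34
Position 3 (value -9): max_ending_here = 14, max_so_far = 34
Position 4 (value 17): max_ending_here = 31, max_so_far = 34
Position 5 (value 3): max_ending_here = 34, max_so_far = 34
Position 6 (value -20): max_ending_here = 14, max_so_far = 34
Position 7 (value 11): max_ending_here = 25, max_so_far = 34
Position 8 (value -16): max_ending_here = 9, max_so_far = 34
Position 9 (value -13): max_ending_here = -4, max_so_far = 34

Maximum subarray: [18, 16]
Maximum sum: 34

The maximum subarray is [18, 16] with sum 34. This subarray runs from index 0 to index 1.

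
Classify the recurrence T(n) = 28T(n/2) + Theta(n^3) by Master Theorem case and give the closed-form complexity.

Master Theorem for T(n) = 28T(n/2) + O(n^3):

a = 28, b = 2, c = 3
log_b(a) = log_2(28) = 4.8074

Case 1: c = 3 < log_2(28) = 4.8074
T(n) = O(n^(log_2 28))

For T(n) = 28T(n/2) + O(n^3): log_2(28) = 4.8074. This is Case 1 of the Master Theorem (c < log_b(a), work dominated by leaves), giving O(n^(log_2 28)).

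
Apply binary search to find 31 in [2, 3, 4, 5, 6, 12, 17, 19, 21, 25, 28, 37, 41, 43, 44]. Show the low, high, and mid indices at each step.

Binary search for 31 in [2, 3, 4, 5, 6, 12, 17, 19, 21, 25, 28, 37, 41, 43, 44]:

lo=0, hi=14, mid=7, arr[mid]=19 -> 19 < 31, search right half
lo=8, hi=14, mid=11, arr[mid]=37 -> 37 > 31, search left half
lo=8, hi=10, mid=9, arr[mid]=25 -> 25 < 31, search right half
lo=10, hi=10, mid=10, arr[mid]=28 -> 28 < 31, search right half
lo=11 > hi=10, target 31 not found

Binary search determines that 31 is not in the array after 4 comparisons. The search space was exhausted without finding the target.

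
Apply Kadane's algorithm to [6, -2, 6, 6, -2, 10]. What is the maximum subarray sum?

Using Kadane's algorithm on [6, -2, 6, 6, -2, 10]:

Scanning through the array:
Position 1 (value -2): max_ending_here = 4, max_so_far = 6
Position 2 (value 6): max_ending_here = 10, max_so_far = 10
Position 3 (value 6): max_ending_here = 16, max_so_far = 16
Position 4 (value -2): max_ending_here = 14, max_so_far = 16
Position 5 (value 10): max_ending_here = 24, max_so_far = 24

Maximum subarray: [6, -2, 6, 6, -2, 10]
Maximum sum: 24

The maximum subarray is [6, -2, 6, 6, -2, 10] with sum 24. This subarray runs from index 0 to index 5.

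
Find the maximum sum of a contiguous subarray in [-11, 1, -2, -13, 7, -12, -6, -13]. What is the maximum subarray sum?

Using Kadane's algorithm on [-11, 1, -2, -13, 7, -12, -6, -13]:

Scanning through the array:
Position 1 (value 1): max_ending_here = 1, max_so_far = 1
Position 2 (value -2): max_ending_here = -1, max_so_far = 1
Position 3 (value -13): max_ending_here = -13, max_so_far = 1
Position 4 (value 7): max_ending_here = 7, max_so_far = 7
Position 5 (value -12): max_ending_here = -5, max_so_far = 7
Position 6 (value -6): max_ending_here = -6, max_so_far = 7
Position 7 (value -13): max_ending_here = -13, max_so_far = 7

Maximum subarray: [7]
Maximum sum: 7

The maximum subarray is [7] with sum 7. This subarray runs from index 4 to index 4.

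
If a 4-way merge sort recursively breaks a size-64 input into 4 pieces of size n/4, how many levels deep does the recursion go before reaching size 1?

For divide and conquer with division factor 4:

Problem sizes at each level:
Level 0: 64
Level 1: 16
Level 2: 4
Level 3: 1

The root is level 0 and the size-1 base case is level 3 (the tree spans levels 0 through 3, i.e. 4 levels counting the root), so the depth is the number of divisions: log_4(64) = 3

The recursion tree depth is log_4(64) = 3. At each level, the problem size is divided by 4, so it takes 3 divisions to reduce to a base case of size 1. The algorithm makes 4 recursive calls at each level.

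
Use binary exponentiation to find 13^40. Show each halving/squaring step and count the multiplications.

Computing 13^40 by squaring (build up from 13^1; each line after the first costs one multiplication):

13^1 = 13
13^2 = (13^1)^2 = 13^2 = 169
13^4 = (13^2)^2 = 169^2 = 28561
13^5 = 13 * 13^4 = 13 * 28561 = 371293
13^10 = (13^5)^2 = 371293^2 = 137858491849
13^20 = (13^10)^2 = 137858491849^2 = 19004963774880799438801
13^40 = (13^20)^2 = 19004963774880799438801^2 = 361188648084531445929920877641340156544317601

Result: 361188648084531445929920877641340156544317601
Multiplications needed: 6 (6 lines after 13^1)

13^40 = 361188648084531445929920877641340156544317601. Using exponentiation by squaring, this requires 6 multiplications. The key idea: if the exponent is even, square the half-power; if odd, multiply by the base once.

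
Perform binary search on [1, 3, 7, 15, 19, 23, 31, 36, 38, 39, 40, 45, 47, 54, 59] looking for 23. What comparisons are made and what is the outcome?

Binary search for 23 in [1, 3, 7, 15, 19, 23, 31, 36, 38, 39, 40, 45, 47, 54, 59]:

lo=0, hi=14, mid=7, arr[mid]=36 -> 36 > 23, search left half
lo=0, hi=6, mid=3, arr[mid]=15 -> 15 < 23, search right half
lo=4, hi=6, mid=5, arr[mid]=23 -> Found target at index 5!

Binary search finds 23 at index 5 after 3 comparisons. The search repeatedly halves the search space by comparing with the middle element.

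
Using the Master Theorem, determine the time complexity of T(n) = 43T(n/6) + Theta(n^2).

Master Theorem for T(n) = 43T(n/6) + O(n^2):

a = 43, b = 6, c = 2
log_b(a) = log_6(43) = 2.0992

Case 1: c = 2 < log_6(43) = 2.0992
T(n) = O(n^(log_6 43))

For T(n) = 43T(n/6) + O(n^2): log_6(43) = 2.0992. This is Case 1 of the Master Theorem (c < log_b(a), work dominated by leaves), giving O(n^(log_6 43)).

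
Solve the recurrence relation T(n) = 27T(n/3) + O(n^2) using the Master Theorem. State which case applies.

Master Theorem for T(n) = 27T(n/3) + O(n^2):

a = 27, b = 3, c = 2
log_b(a) = log_3(27) = 3.0000

Case 1: c = 2 < log_3(27) = 3.0000
T(n) = O(n^(log_3 27)) = O(n^3)

For T(n) = 27T(n/3) + O(n^2): log_3(27) = 3.0000. This is Case 1 of the Master Theorem (c < log_b(a), work dominated by leaves), giving O(n^3).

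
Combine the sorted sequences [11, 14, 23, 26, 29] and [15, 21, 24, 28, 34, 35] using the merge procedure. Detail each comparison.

Merging process:

Compare 11 vs 15: take 11 from left. Merged: [11]
Compare 14 vs 15: take 14 from left. Merged: [11, 14]
Compare 23 vs 15: take 15 from right. Merged: [11, 14, 15]
Compare 23 vs 21: take 21 from right. Merged: [11, 14, 15, 21]
Compare 23 vs 24: take 23 from left. Merged: [11, 14, 15, 21, 23]
Compare 26 vs 24: take 24 from right. Merged: [11, 14, 15, 21, 23, 24]
Compare 26 vs 28: take 26 from left. Merged: [11, 14, 15, 21, 23, 24, 26]
Compare 29 vs 28: take 28 from right. Merged: [11, 14, 15, 21, 23, 24, 26, 28]
Compare 29 vs 34: take 29 from left. Merged: [11, 14, 15, 21, 23, 24, 26, 28, 29]
Append remaining from right: [34, 35]. Merged: [11, 14, 15, 21, 23, 24, 26, 28, 29, 34, 35]

Final merged array: [11, 14, 15, 21, 23, 24, 26, 28, 29, 34, 35]
Total comparisons: 9

The merged array is [11, 14, 15, 21, 23, 24, 26, 28, 29, 34, 35], requiring 9 comparisons. The merge step runs in O(n) time where n is the total number of elements.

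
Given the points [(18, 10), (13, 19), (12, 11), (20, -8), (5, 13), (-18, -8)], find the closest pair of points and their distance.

Computing all pairwise distances among 6 points:

d((18, 10), (13, 19)) = 10.2956
d((18, 10), (12, 11)) = 6.0828 <-- minimum
d((18, 10), (20, -8)) = 18.1108
d((18, 10), (5, 13)) = 13.3417
d((18, 10), (-18, -8)) = 40.2492
d((13, 19), (12, 11)) = 8.0623
d((13, 19), (20, -8)) = 27.8927
d((13, 19), (5, 13)) = 10.0
d((13, 19), (-18, -8)) = 41.1096
d((12, 11), (20, -8)) = 20.6155
d((12, 11), (5, 13)) = 7.2801
d((12, 11), (-18, -8)) = 35.5106
d((20, -8), (5, 13)) = 25.807
d((20, -8), (-18, -8)) = 38.0
d((5, 13), (-18, -8)) = 31.1448

Closest pair: (18, 10) and (12, 11) with distance 6.0828

The closest pair is (18, 10) and (12, 11) with Euclidean distance 6.0828. For 6 points, brute-force pairwise comparison is shown above. For large n, the divide-and-conquer algorithm (sort by x, recurse on halves, check the dividing strip) achieves O(n log n).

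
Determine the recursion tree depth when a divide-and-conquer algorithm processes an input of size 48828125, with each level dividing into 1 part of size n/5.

For divide and conquer with division factor 5:

Problem sizes at each level:
Level 0: 48828125
Level 1: 9765625
Level 2: 1953125
Level 3: 390625
Level 4: 78125
Level 5: 15625
Level 6: 3125
Level 7: 625
Level 8: 125
Level 9: 25
Level 10: 5
Level 11: 1

The root is level 0 and the size-1 base case is level 11 (the tree spans levels 0 through 11, i.e. 12 levels counting the root), so the depth is the number of divisions: log_5(48828125) = 11

The recursion tree depth is log_5(48828125) = 11. At each level, the problem size is divided by 5, so it takes 11 divisions to reduce to a base case of size 1. The algorithm makes 1 recursive call at each level.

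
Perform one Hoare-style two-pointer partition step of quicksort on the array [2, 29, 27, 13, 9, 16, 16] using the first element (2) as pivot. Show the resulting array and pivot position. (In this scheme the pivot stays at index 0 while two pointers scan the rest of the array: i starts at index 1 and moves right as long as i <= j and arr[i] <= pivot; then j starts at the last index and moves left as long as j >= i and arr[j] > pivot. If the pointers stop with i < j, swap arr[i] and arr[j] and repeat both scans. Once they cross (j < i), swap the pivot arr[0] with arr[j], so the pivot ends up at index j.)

Hoare-style two-pointer partition with pivot = 2:

Initial array: [2, 29, 27, 13, 9, 16, 16]

Pointers start at i = 1, j = 6.
i ends at 1, j ends at 0: the pointers have crossed (j < i), so scanning stops.

j = 0, so swapping arr[0] with arr[j] leaves the pivot at position 0: [2, 29, 27, 13, 9, 16, 16]
Pivot position: 0

After partitioning with pivot 2, the array becomes [2, 29, 27, 13, 9, 16, 16]. The pivot is placed at index 0. All elements to the left of the pivot are <= 2, and all elements to the right are > 2.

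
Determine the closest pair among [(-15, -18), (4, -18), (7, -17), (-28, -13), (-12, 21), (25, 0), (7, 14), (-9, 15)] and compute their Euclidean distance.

Computing all pairwise distances among 8 points:

d((-15, -18), (4, -18)) = 19.0
d((-15, -18), (7, -17)) = 22.0227
d((-15, -18), (-28, -13)) = 13.9284
d((-15, -18), (-12, 21)) = 39.1152
d((-15, -18), (25, 0)) = 43.8634
d((-15, -18), (7, 14)) = 38.833
d((-15, -18), (-9, 15)) = 33.541
d((4, -18), (7, -17)) = 3.1623 <-- minimum
d((4, -18), (-28, -13)) = 32.3883
d((4, -18), (-12, 21)) = 42.1545
d((4, -18), (25, 0)) = 27.6586
d((4, -18), (7, 14)) = 32.1403
d((4, -18), (-9, 15)) = 35.4683
d((7, -17), (-28, -13)) = 35.2278
d((7, -17), (-12, 21)) = 42.4853
d((7, -17), (25, 0)) = 24.7588
d((7, -17), (7, 14)) = 31.0
d((7, -17), (-9, 15)) = 35.7771
d((-28, -13), (-12, 21)) = 37.5766
d((-28, -13), (25, 0)) = 54.5711
d((-28, -13), (7, 14)) = 44.2041
d((-28, -13), (-9, 15)) = 33.8378
d((-12, 21), (25, 0)) = 42.5441
d((-12, 21), (7, 14)) = 20.2485
d((-12, 21), (-9, 15)) = 6.7082
d((25, 0), (7, 14)) = 22.8035
d((25, 0), (-9, 15)) = 37.1618
d((7, 14), (-9, 15)) = 16.0312

Closest pair: (4, -18) and (7, -17) with distance 3.1623

The closest pair is (4, -18) and (7, -17) with Euclidean distance 3.1623. For 8 points, brute-force pairwise comparison is shown above. For large n, the divide-and-conquer algorithm (sort by x, recurse on halves, check the dividing strip) achieves O(n log n).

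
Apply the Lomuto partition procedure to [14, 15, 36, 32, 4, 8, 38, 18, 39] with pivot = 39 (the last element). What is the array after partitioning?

Lomuto partition with pivot = 39:

Initial array: [14, 15, 36, 32, 4, 8, 38, 18, 39]

arr[0]=14 <= 39: swap with position 0, array becomes [14, 15, 36, 32, 4, 8, 38, 18, 39]
arr[1]=15 <= 39: swap with position 1, array becomes [14, 15, 36, 32, 4, 8, 38, 18, 39]
arr[2]=36 <= 39: swap with position 2, array becomes [14, 15, 36, 32, 4, 8, 38, 18, 39]
arr[3]=32 <= 39: swap with position 3, array becomes [14, 15, 36, 32, 4, 8, 38, 18, 39]
arr[4]=4 <= 39: swap with position 4, array becomes [14, 15, 36, 32, 4, 8, 38, 18, 39]
arr[5]=8 <= 39: swap with position 5, array becomes [14, 15, 36, 32, 4, 8, 38, 18, 39]
arr[6]=38 <= 39: swap with position 6, array becomes [14, 15, 36, 32, 4, 8, 38, 18, 39]
arr[7]=18 <= 39: swap with position 7, array becomes [14, 15, 36, 32, 4, 8, 38, 18, 39]

Place pivot at position 8: [14, 15, 36, 32, 4, 8, 38, 18, 39]
Pivot position: 8

After partitioning with pivot 39, the array becomes [14, 15, 36, 32, 4, 8, 38, 18, 39]. The pivot is placed at index 8. All elements to the left of the pivot are <= 39, and all elements to the right are > 39.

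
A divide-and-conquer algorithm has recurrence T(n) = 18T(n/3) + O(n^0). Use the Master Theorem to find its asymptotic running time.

Master Theorem for T(n) = 18T(n/3) + O(n^0):

a = 18, b = 3, c = 0
log_b(a) = log_3(18) = 2.6309

Case 1: c = 0 < log_3(18) = 2.6309
T(n) = O(n^(log_3 18))

For T(n) = 18T(n/3) + O(n^0): log_3(18) = 2.6309. This is Case 1 of the Master Theorem (c < log_b(a), work dominated by leaves), giving O(n^(log_3 18)).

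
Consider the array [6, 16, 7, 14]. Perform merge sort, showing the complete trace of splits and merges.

Merge sort trace:

Split: [6, 16, 7, 14] -> [6, 16] and [7, 14]
  Split: [6, 16] -> [6] and [16]
  Merge: [6] + [16] -> [6, 16]
  Split: [7, 14] -> [7] and [14]
  Merge: [7] + [14] -> [7, 14]
Merge: [6, 16] + [7, 14] -> [6, 7, 14, 16]

Final sorted array: [6, 7, 14, 16]

The merge sort proceeds by recursively splitting the array and merging sorted halves.
After all merges, the sorted array is [6, 7, 14, 16].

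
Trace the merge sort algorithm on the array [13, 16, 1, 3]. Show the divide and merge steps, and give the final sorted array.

Merge sort trace:

Split: [13, 16, 1, 3] -> [13, 16] and [1, 3]
  Split: [13, 16] -> [13] and [16]
  Merge: [13] + [16] -> [13, 16]
  Split: [1, 3] -> [1] and [3]
  Merge: [1] + [3] -> [1, 3]
Merge: [13, 16] + [1, 3] -> [1, 3, 13, 16]

Final sorted array: [1, 3, 13, 16]

The merge sort proceeds by recursively splitting the array and merging sorted halves.
After all merges, the sorted array is [1, 3, 13, 16].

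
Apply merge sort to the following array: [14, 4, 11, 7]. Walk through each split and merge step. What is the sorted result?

Merge sort trace:

Split: [14, 4, 11, 7] -> [14, 4] and [11, 7]
  Split: [14, 4] -> [14] and [4]
  Merge: [14] + [4] -> [4, 14]
  Split: [11, 7] -> [11] and [7]
  Merge: [11] + [7] -> [7, 11]
Merge: [4, 14] + [7, 11] -> [4, 7, 11, 14]

Final sorted array: [4, 7, 11, 14]

The merge sort proceeds by recursively splitting the array and merging sorted halves.
After all merges, the sorted array is [4, 7, 11, 14].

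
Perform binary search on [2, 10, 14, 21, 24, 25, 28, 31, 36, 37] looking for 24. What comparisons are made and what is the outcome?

Binary search for 24 in [2, 10, 14, 21, 24, 25, 28, 31, 36, 37]:

lo=0, hi=9, mid=4, arr[mid]=24 -> Found target at index 4!

Binary search finds 24 at index 4 after 1 comparisons. The search repeatedly halves the search space by comparing with the middle element.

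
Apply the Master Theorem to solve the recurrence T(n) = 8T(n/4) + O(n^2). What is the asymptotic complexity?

Master Theorem for T(n) = 8T(n/4) + O(n^2):

a = 8, b = 4, c = 2
log_b(a) = log_4(8) = 1.5000

Case 3: c = 2 > log_4(8) = 1.5000
T(n) = O(n^2) = O(n^2)

For T(n) = 8T(n/4) + O(n^2): log_4(8) = 1.5000. This is Case 3 of the Master Theorem (c > log_b(a), work dominated by root), giving O(n^2).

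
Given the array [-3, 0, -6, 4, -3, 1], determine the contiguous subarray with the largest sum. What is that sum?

Using Kadane's algorithm on [-3, 0, -6, 4, -3, 1]:

Scanning through the array:
Position 1 (value 0): max_ending_here = 0, max_so_far = 0
Position 2 (value -6): max_ending_here = -6, max_so_far = 0
Position 3 (value 4): max_ending_here = 4, max_so_far = 4
Position 4 (value -3): max_ending_here = 1, max_so_far = 4
Position 5 (value 1): max_ending_here = 2, max_so_far = 4

Maximum subarray: [4]
Maximum sum: 4

The maximum subarray is [4] with sum 4. This subarray runs from index 3 to index 3.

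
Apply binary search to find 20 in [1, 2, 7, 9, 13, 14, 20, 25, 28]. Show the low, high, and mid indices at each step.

Binary search for 20 in [1, 2, 7, 9, 13, 14, 20, 25, 28]:

lo=0, hi=8, mid=4, arr[mid]=13 -> 13 < 20, search right half
lo=5, hi=8, mid=6, arr[mid]=20 -> Found target at index 6!

Binary search finds 20 at index 6 after 2 comparisons. The search repeatedly halves the search space by comparing with the middle element.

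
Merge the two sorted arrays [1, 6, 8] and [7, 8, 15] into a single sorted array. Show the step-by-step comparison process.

Merging process:

Compare 1 vs 7: take 1 from left. Merged: [1]
Compare 6 vs 7: take 6 from left. Merged: [1, 6]
Compare 8 vs 7: take 7 from right. Merged: [1, 6, 7]
Compare 8 vs 8: take 8 from left. Merged: [1, 6, 7, 8]
Append remaining from right: [8, 15]. Merged: [1, 6, 7, 8, 8, 15]

Final merged array: [1, 6, 7, 8, 8, 15]
Total comparisons: 4

The merged array is [1, 6, 7, 8, 8, 15], requiring 4 comparisons. The merge step runs in O(n) time where n is the total number of elements.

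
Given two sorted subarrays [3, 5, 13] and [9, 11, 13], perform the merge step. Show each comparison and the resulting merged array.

Merging process:

Compare 3 vs 9: take 3 from left. Merged: [3]
Compare 5 vs 9: take 5 from left. Merged: [3, 5]
Compare 13 vs 9: take 9 from right. Merged: [3, 5, 9]
Compare 13 vs 11: take 11 from right. Merged: [3, 5, 9, 11]
Compare 13 vs 13: take 13 from left. Merged: [3, 5, 9, 11, 13]
Append remaining from right: [13]. Merged: [3, 5, 9, 11, 13, 13]

Final merged array: [3, 5, 9, 11, 13, 13]
Total comparisons: 5

The merged array is [3, 5, 9, 11, 13, 13], requiring 5 comparisons. The merge step runs in O(n) time where n is the total number of elements.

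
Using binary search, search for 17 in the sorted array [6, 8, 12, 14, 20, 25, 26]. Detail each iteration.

Binary search for 17 in [6, 8, 12, 14, 20, 25, 26]:

lo=0, hi=6, mid=3, arr[mid]=14 -> 14 < 17, search right half
lo=4, hi=6, mid=5, arr[mid]=25 -> 25 > 17, search left half
lo=4, hi=4, mid=4, arr[mid]=20 -> 20 > 17, search left half
lo=4 > hi=3, target 17 not found

Binary search determines that 17 is not in the array after 3 comparisons. The search space was exhausted without finding the target.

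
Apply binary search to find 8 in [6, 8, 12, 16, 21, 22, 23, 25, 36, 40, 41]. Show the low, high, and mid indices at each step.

Binary search for 8 in [6, 8, 12, 16, 21, 22, 23, 25, 36, 40, 41]:

lo=0, hi=10, mid=5, arr[mid]=22 -> 22 > 8, search left half
lo=0, hi=4, mid=2, arr[mid]=12 -> 12 > 8, search left half
lo=0, hi=1, mid=0, arr[mid]=6 -> 6 < 8, search right half
lo=1, hi=1, mid=1, arr[mid]=8 -> Found target at index 1!

Binary search finds 8 at index 1 after 4 comparisons. The search repeatedly halves the search space by comparing with the middle element.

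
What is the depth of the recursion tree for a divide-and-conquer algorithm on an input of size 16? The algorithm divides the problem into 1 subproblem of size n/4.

For divide and conquer with division factor 4:

Problem sizes at each level:
Level 0: 16
Level 1: 4
Level 2: 1

The root is level 0 and the size-1 base case is level 2 (the tree spans levels 0 through 2, i.e. 3 levels counting the root), so the depth is the number of divisions: log_4(16) = 2

The recursion tree depth is log_4(16) = 2. At each level, the problem size is divided by 4, so it takes 2 divisions to reduce to a base case of size 1. The algorithm makes 1 recursive call at each level.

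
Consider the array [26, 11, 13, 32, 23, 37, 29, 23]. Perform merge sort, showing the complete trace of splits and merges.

Merge sort trace:

Split: [26, 11, 13, 32, 23, 37, 29, 23] -> [26, 11, 13, 32] and [23, 37, 29, 23]
  Split: [26, 11, 13, 32] -> [26, 11] and [13, 32]
    Split: [26, 11] -> [26] and [11]
    Merge: [26] + [11] -> [11, 26]
    Split: [13, 32] -> [13] and [32]
    Merge: [13] + [32] -> [13, 32]
  Merge: [11, 26] + [13, 32] -> [11, 13, 26, 32]
  Split: [23, 37, 29, 23] -> [23, 37] and [29, 23]
    Split: [23, 37] -> [23] and [37]
    Merge: [23] + [37] -> [23, 37]
    Split: [29, 23] -> [29] and [23]
    Merge: [29] + [23] -> [23, 29]
  Merge: [23, 37] + [23, 29] -> [23, 23, 29, 37]
Merge: [11, 13, 26, 32] + [23, 23, 29, 37] -> [11, 13, 23, 23, 26, 29, 32, 37]

Final sorted array: [11, 13, 23, 23, 26, 29, 32, 37]

The merge sort proceeds by recursively splitting the array and merging sorted halves.
After all merges, the sorted array is [11, 13, 23, 23, 26, 29, 32, 37].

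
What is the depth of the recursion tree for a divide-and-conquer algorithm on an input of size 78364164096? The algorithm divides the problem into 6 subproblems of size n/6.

For divide and conquer with division factor 6:

Problem sizes at each level:
Level 0: 78364164096
Level 1: 13060694016
Level 2: 2176782336
Level 3: 362797056
Level 4: 60466176
Level 5: 10077696
Level 6: 1679616
Level 7: 279936
Level 8: 46656
Level 9: 7776
Level 10: 1296
Level 11: 216
Level 12: 36
Level 13: 6
Level 14: 1

The root is level 0 and the size-1 base case is level 14 (the tree spans levels 0 through 14, i.e. 15 levels counting the root), so the depth is the number of divisions: log_6(78364164096) = 14

The recursion tree depth is log_6(78364164096) = 14. At each level, the problem size is divided by 6, so it takes 14 divisions to reduce to a base case of size 1. The algorithm makes 6 recursive calls at each level.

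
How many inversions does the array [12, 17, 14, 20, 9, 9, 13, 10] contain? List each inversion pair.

Finding inversions in [12, 17, 14, 20, 9, 9, 13, 10]:

(0, 4): arr[0]=12 > arr[4]=9
(0, 5): arr[0]=12 > arr[5]=9
(0, 7): arr[0]=12 > arr[7]=10
(1, 2): arr[1]=17 > arr[2]=14
(1, 4): arr[1]=17 > arr[4]=9
(1, 5): arr[1]=17 > arr[5]=9
(1, 6): arr[1]=17 > arr[6]=13
(1, 7): arr[1]=17 > arr[7]=10
(2, 4): arr[2]=14 > arr[4]=9
(2, 5): arr[2]=14 > arr[5]=9
(2, 6): arr[2]=14 > arr[6]=13
(2, 7): arr[2]=14 > arr[7]=10
(3, 4): arr[3]=20 > arr[4]=9
(3, 5): arr[3]=20 > arr[5]=9
(3, 6): arr[3]=20 > arr[6]=13
(3, 7): arr[3]=20 > arr[7]=10
(6, 7): arr[6]=13 > arr[7]=10

Total inversions: 17

The array has 17 inversion(s): (0,4), (0,5), (0,7), (1,2), (1,4), (1,5), (1,6), (1,7), (2,4), (2,5), (2,6), (2,7), (3,4), (3,5), (3,6), (3,7), (6,7). Each pair (i,j) satisfies i < j and arr[i] > arr[j].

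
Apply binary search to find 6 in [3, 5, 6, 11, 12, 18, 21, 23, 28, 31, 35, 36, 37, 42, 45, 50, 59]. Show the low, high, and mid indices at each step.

Binary search for 6 in [3, 5, 6, 11, 12, 18, 21, 23, 28, 31, 35, 36, 37, 42, 45, 50, 59]:

lo=0, hi=16, mid=8, arr[mid]=28 -> 28 > 6, search left half
lo=0, hi=7, mid=3, arr[mid]=11 -> 11 > 6, search left half
lo=0, hi=2, mid=1, arr[mid]=5 -> 5 < 6, search right half
lo=2, hi=2, mid=2, arr[mid]=6 -> Found target at index 2!

Binary search finds 6 at index 2 after 4 comparisons. The search repeatedly halves the search space by comparing with the middle element.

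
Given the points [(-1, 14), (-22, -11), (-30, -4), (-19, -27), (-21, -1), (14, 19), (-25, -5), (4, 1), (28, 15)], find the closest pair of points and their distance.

Computing all pairwise distances among 9 points:

d((-1, 14), (-22, -11)) = 32.6497
d((-1, 14), (-30, -4)) = 34.1321
d((-1, 14), (-19, -27)) = 44.7772
d((-1, 14), (-21, -1)) = 25.0
d((-1, 14), (14, 19)) = 15.8114
d((-1, 14), (-25, -5)) = 30.6105
d((-1, 14), (4, 1)) = 13.9284
d((-1, 14), (28, 15)) = 29.0172
d((-22, -11), (-30, -4)) = 10.6301
d((-22, -11), (-19, -27)) = 16.2788
d((-22, -11), (-21, -1)) = 10.0499
d((-22, -11), (14, 19)) = 46.8615
d((-22, -11), (-25, -5)) = 6.7082
d((-22, -11), (4, 1)) = 28.6356
d((-22, -11), (28, 15)) = 56.356
d((-30, -4), (-19, -27)) = 25.4951
d((-30, -4), (-21, -1)) = 9.4868
d((-30, -4), (14, 19)) = 49.6488
d((-30, -4), (-25, -5)) = 5.099 <-- minimum
d((-30, -4), (4, 1)) = 34.3657
d((-30, -4), (28, 15)) = 61.0328
d((-19, -27), (-21, -1)) = 26.0768
d((-19, -27), (14, 19)) = 56.6127
d((-19, -27), (-25, -5)) = 22.8035
d((-19, -27), (4, 1)) = 36.2353
d((-19, -27), (28, 15)) = 63.0317
d((-21, -1), (14, 19)) = 40.3113
d((-21, -1), (-25, -5)) = 5.6569
d((-21, -1), (4, 1)) = 25.0799
d((-21, -1), (28, 15)) = 51.5461
d((14, 19), (-25, -5)) = 45.793
d((14, 19), (4, 1)) = 20.5913
d((14, 19), (28, 15)) = 14.5602
d((-25, -5), (4, 1)) = 29.6142
d((-25, -5), (28, 15)) = 56.648
d((4, 1), (28, 15)) = 27.7849

Closest pair: (-30, -4) and (-25, -5) with distance 5.099

The closest pair is (-30, -4) and (-25, -5) with Euclidean distance 5.099. For 9 points, brute-force pairwise comparison is shown above. For large n, the divide-and-conquer algorithm (sort by x, recurse on halves, check the dividing strip) achieves O(n log n).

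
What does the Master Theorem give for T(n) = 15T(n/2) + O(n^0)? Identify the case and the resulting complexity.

Master Theorem for T(n) = 15T(n/2) + O(n^0):

a = 15, b = 2, c = 0
log_b(a) = log_2(15) = 3.9069

Case 1: c = 0 < log_2(15) = 3.9069
T(n) = O(n^(log_2 15))

For T(n) = 15T(n/2) + O(n^0): log_2(15) = 3.9069. This is Case 1 of the Master Theorem (c < log_b(a), work dominated by leaves), giving O(n^(log_2 15)).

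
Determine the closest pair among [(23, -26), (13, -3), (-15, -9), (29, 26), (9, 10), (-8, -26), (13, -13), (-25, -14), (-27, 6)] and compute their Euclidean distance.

Computing all pairwise distances among 9 points:

d((23, -26), (13, -3)) = 25.0799
d((23, -26), (-15, -9)) = 41.6293
d((23, -26), (29, 26)) = 52.345
d((23, -26), (9, 10)) = 38.6264
d((23, -26), (-8, -26)) = 31.0
d((23, -26), (13, -13)) = 16.4012
d((23, -26), (-25, -14)) = 49.4773
d((23, -26), (-27, 6)) = 59.3633
d((13, -3), (-15, -9)) = 28.6356
d((13, -3), (29, 26)) = 33.121
d((13, -3), (9, 10)) = 13.6015
d((13, -3), (-8, -26)) = 31.1448
d((13, -3), (13, -13)) = 10.0 <-- minimum
d((13, -3), (-25, -14)) = 39.5601
d((13, -3), (-27, 6)) = 41.0
d((-15, -9), (29, 26)) = 56.2228
d((-15, -9), (9, 10)) = 30.6105
d((-15, -9), (-8, -26)) = 18.3848
d((-15, -9), (13, -13)) = 28.2843
d((-15, -9), (-25, -14)) = 11.1803
d((-15, -9), (-27, 6)) = 19.2094
d((29, 26), (9, 10)) = 25.6125
d((29, 26), (-8, -26)) = 63.8201
d((29, 26), (13, -13)) = 42.1545
d((29, 26), (-25, -14)) = 67.2012
d((29, 26), (-27, 6)) = 59.4643
d((9, 10), (-8, -26)) = 39.8121
d((9, 10), (13, -13)) = 23.3452
d((9, 10), (-25, -14)) = 41.6173
d((9, 10), (-27, 6)) = 36.2215
d((-8, -26), (13, -13)) = 24.6982
d((-8, -26), (-25, -14)) = 20.8087
d((-8, -26), (-27, 6)) = 37.2156
d((13, -13), (-25, -14)) = 38.0132
d((13, -13), (-27, 6)) = 44.2832
d((-25, -14), (-27, 6)) = 20.0998

Closest pair: (13, -3) and (13, -13) with distance 10.0

The closest pair is (13, -3) and (13, -13) with Euclidean distance 10.0. For 9 points, brute-force pairwise comparison is shown above. For large n, the divide-and-conquer algorithm (sort by x, recurse on halves, check the dividing strip) achieves O(n log n).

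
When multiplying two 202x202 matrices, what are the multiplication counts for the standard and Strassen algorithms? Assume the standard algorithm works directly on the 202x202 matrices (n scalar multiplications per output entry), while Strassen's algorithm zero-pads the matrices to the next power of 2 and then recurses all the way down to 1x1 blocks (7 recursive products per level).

Matrix multiplication for 202x202 matrices:

Strassen's algorithm requires power-of-2 dimensions. Pad 202x202 to 256x256 (next power of 2).

Standard algorithm: 202^3 = 8242408 multiplications
Strassen's algorithm: 7^(log2(256)) = 7^8 = 5764801 multiplications
Savings: 8242408 - 5764801 = 2477607 multiplications

Standard: 8242408 multiplications (202^3). Strassen: 5764801 multiplications (7^8, after padding to 256x256). Strassen reduces 8 recursive multiplications to 7 at each level.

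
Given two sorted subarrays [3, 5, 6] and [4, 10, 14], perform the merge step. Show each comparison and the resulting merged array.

Merging process:

Compare 3 vs 4: take 3 from left. Merged: [3]
Compare 5 vs 4: take 4 from right. Merged: [3, 4]
Compare 5 vs 10: take 5 from left. Merged: [3, 4, 5]
Compare 6 vs 10: take 6 from left. Merged: [3, 4, 5, 6]
Append remaining from right: [10, 14]. Merged: [3, 4, 5, 6, 10, 14]

Final merged array: [3, 4, 5, 6, 10, 14]
Total comparisons: 4

The merged array is [3, 4, 5, 6, 10, 14], requiring 4 comparisons. The merge step runs in O(n) time where n is the total number of elements.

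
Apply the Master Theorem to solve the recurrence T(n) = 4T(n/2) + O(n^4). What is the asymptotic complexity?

Master Theorem for T(n) = 4T(n/2) + O(n^4):

a = 4, b = 2, c = 4
log_b(a) = log_2(4) = 2.0000

Case 3: c = 4 > log_2(4) = 2.0000
T(n) = O(n^4) = O(n^4)

For T(n) = 4T(n/2) + O(n^4): log_2(4) = 2.0000. This is Case 3 of the Master Theorem (c > log_b(a), work dominated by root), giving O(n^4).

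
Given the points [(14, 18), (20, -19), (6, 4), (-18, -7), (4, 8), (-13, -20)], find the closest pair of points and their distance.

Computing all pairwise distances among 6 points:

d((14, 18), (20, -19)) = 37.4833
d((14, 18), (6, 4)) = 16.1245
d((14, 18), (-18, -7)) = 40.6079
d((14, 18), (4, 8)) = 14.1421
d((14, 18), (-13, -20)) = 46.6154
d((20, -19), (6, 4)) = 26.9258
d((20, -19), (-18, -7)) = 39.8497
d((20, -19), (4, 8)) = 31.3847
d((20, -19), (-13, -20)) = 33.0151
d((6, 4), (-18, -7)) = 26.4008
d((6, 4), (4, 8)) = 4.4721 <-- minimum
d((6, 4), (-13, -20)) = 30.6105
d((-18, -7), (4, 8)) = 26.6271
d((-18, -7), (-13, -20)) = 13.9284
d((4, 8), (-13, -20)) = 32.7567

Closest pair: (6, 4) and (4, 8) with distance 4.4721

The closest pair is (6, 4) and (4, 8) with Euclidean distance 4.4721. For 6 points, brute-force pairwise comparison is shown above. For large n, the divide-and-conquer algorithm (sort by x, recurse on halves, check the dividing strip) achieves O(n log n).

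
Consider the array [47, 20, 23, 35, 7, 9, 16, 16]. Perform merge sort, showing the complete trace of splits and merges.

Merge sort trace:

Split: [47, 20, 23, 35, 7, 9, 16, 16] -> [47, 20, 23, 35] and [7, 9, 16, 16]
  Split: [47, 20, 23, 35] -> [47, 20] and [23, 35]
    Split: [47, 20] -> [47] and [20]
    Merge: [47] + [20] -> [20, 47]
    Split: [23, 35] -> [23] and [35]
    Merge: [23] + [35] -> [23, 35]
  Merge: [20, 47] + [23, 35] -> [20, 23, 35, 47]
  Split: [7, 9, 16, 16] -> [7, 9] and [16, 16]
    Split: [7, 9] -> [7] and [9]
    Merge: [7] + [9] -> [7, 9]
    Split: [16, 16] -> [16] and [16]
    Merge: [16] + [16] -> [16, 16]
  Merge: [7, 9] + [16, 16] -> [7, 9, 16, 16]
Merge: [20, 23, 35, 47] + [7, 9, 16, 16] -> [7, 9, 16, 16, 20, 23, 35, 47]

Final sorted array: [7, 9, 16, 16, 20, 23, 35, 47]

The merge sort proceeds by recursively splitting the array and merging sorted halves.
After all merges, the sorted array is [7, 9, 16, 16, 20, 23, 35, 47].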